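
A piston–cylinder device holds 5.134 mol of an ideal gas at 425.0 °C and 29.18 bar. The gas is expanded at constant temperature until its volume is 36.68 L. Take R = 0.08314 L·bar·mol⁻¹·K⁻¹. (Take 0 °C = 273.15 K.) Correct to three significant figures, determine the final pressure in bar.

Convert: T₁ = 698.1 K.
From PV = nRT: V₁ = nRT₁/P₁ = 10.21 L.
T constant ⇒ Boyle's law P V = const: T₂ = T₁; P₂ = P₁·(V₁/V₂) = 8.124 bar.

P₂ ≈ 8.12 bar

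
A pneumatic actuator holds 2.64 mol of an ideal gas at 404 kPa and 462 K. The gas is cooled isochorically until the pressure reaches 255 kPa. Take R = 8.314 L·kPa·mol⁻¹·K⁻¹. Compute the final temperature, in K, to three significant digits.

T₂ ≈ 292 K

From PV = nRT: V₁ = nRT₁/P₁ = 25.10 L.
V constant ⇒ P ∝ T: V₂ = V₁; T₂ = T₁·(P₂/P₁) = 291.6 K.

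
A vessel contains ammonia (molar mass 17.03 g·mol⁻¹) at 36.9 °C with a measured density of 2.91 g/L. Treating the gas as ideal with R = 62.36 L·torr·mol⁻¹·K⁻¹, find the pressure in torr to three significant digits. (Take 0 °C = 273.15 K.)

P ≈ 3.30e+03 torr

ρ = PM/(RT) ⇒ P = ρRT/M = (2.91 × 62.36 × 310.0) / 17.03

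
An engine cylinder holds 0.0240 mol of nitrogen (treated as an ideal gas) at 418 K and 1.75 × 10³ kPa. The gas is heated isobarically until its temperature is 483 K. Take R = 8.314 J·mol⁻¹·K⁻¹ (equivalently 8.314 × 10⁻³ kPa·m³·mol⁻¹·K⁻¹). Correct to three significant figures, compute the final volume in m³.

V₂ ≈ 5.51e-05 m³

From PV = nRT: V₁ = nRT₁/P₁ = 4.766e-05 m³.
P constant ⇒ V ∝ T: P₂ = P₁; V₂ = V₁·(T₂/T₁) = 5.507e-05 m³.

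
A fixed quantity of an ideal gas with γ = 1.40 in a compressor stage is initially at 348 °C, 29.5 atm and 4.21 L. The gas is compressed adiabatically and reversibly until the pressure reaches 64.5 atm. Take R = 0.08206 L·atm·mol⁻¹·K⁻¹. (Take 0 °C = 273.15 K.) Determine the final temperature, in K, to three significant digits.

T₂ ≈ 777 K

Convert: T₁ = 621.1 K.
Adiabatic (γ = 1.40), T V^(γ−1) and P V^γ constant: T₂ = T₁·(P₂/P₁)^((γ−1)/γ) = 776.7 K; V₂ = V₁·(P₁/P₂)^(1/γ) = 2.408 L.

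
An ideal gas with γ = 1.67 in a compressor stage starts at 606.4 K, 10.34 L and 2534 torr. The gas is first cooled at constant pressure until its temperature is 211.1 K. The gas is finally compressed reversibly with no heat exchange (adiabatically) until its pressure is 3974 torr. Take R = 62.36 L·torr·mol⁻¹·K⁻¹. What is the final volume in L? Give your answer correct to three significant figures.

Isobaric, so V/T is constant: P₂ = P₁; V₂ = V₁·(T₂/T₁) = 3.600 L.
Adiabatic (γ = 1.67), T V^(γ−1) and P V^γ constant: T₃ = T₂·(P₃/P₂)^((γ−1)/γ) = 252.9 K; V₃ = V₂·(P₂/P₃)^(1/γ) = 2.749 L.

V₃ ≈ 2.75 L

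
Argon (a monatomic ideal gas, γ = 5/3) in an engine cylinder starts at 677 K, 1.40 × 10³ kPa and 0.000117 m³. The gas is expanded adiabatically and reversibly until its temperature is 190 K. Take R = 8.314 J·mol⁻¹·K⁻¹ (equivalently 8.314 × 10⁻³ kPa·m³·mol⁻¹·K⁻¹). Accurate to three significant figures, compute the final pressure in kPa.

Adiabatic (γ = 5/3), T V^(γ−1) and P V^γ constant: P₂ = P₁·(T₂/T₁)^(γ/(γ−1)) = 58.42 kPa; V₂ = V₁·(T₁/T₂)^(1/(γ−1)) = 0.0007869 m³.

P₂ ≈ 58.4 kPa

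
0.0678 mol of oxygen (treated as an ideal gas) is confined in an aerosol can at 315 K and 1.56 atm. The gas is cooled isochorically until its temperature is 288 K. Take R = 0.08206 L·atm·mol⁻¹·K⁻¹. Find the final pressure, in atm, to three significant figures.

From PV = nRT: V₁ = nRT₁/P₁ = 1.123 L.
Isochoric, so P/T is constant: V₂ = V₁; P₂ = P₁·(T₂/T₁) = 1.426 atm.

P₂ ≈ 1.43 atm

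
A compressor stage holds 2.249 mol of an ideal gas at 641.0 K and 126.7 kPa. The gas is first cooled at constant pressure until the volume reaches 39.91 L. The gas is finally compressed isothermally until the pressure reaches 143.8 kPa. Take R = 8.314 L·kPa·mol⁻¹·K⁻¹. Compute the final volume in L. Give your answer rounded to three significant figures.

From PV = nRT: V₁ = nRT₁/P₁ = 94.60 L.
P constant ⇒ V ∝ T: P₂ = P₁; T₂ = T₁·(V₂/V₁) = 270.4 K.
Isothermal, so P V is constant: T₃ = T₂; V₃ = V₂·(P₂/P₃) = 35.16 L.

V₃ ≈ 35.2 L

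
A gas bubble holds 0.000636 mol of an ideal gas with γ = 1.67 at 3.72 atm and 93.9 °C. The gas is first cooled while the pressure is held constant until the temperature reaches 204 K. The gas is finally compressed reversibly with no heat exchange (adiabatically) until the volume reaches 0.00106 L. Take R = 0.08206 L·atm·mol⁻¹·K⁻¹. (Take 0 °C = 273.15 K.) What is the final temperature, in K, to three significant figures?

Convert: T₁ = 367.0 K.
From PV = nRT: V₁ = nRT₁/P₁ = 0.005150 L.
P constant ⇒ V ∝ T: P₂ = P₁; V₂ = V₁·(T₂/T₁) = 0.002862 L.
Adiabatic (γ = 1.67), T V^(γ−1) and P V^γ constant: T₃ = T₂·(V₂/V₃)^(γ−1) = 396.9 K; P₃ = P₂·(V₂/V₃)^γ = 19.54 atm.

T₃ ≈ 397 K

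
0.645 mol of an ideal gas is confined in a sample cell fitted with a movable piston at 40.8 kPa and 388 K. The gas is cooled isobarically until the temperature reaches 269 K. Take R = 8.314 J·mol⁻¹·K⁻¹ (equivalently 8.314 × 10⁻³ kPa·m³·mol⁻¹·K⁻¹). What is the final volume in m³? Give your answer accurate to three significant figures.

From PV = nRT: V₁ = nRT₁/P₁ = 0.05100 m³.
P constant ⇒ V ∝ T: P₂ = P₁; V₂ = V₁·(T₂/T₁) = 0.03536 m³.

V₂ ≈ 0.0354 m³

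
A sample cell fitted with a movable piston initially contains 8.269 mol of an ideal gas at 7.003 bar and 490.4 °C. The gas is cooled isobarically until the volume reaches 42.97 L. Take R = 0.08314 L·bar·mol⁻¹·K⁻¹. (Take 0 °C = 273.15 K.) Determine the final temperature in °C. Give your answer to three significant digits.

Convert: T₁ = 763.5 K.
From PV = nRT: V₁ = nRT₁/P₁ = 74.96 L.
Isobaric, so V/T is constant: P₂ = P₁; T₂ = T₁·(V₂/V₁) = 437.7 K.

T₂ ≈ 165 °C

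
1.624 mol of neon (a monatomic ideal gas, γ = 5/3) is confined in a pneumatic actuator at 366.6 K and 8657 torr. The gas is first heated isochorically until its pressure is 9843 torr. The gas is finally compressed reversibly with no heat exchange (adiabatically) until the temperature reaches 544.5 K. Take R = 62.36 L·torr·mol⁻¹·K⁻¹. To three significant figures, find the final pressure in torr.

From PV = nRT: V₁ = nRT₁/P₁ = 4.289 L.
Isochoric, so P/T is constant: V₂ = V₁; T₂ = T₁·(P₂/P₁) = 416.8 K.
Reversible adiabatic, γ = 5/3: P₃ = P₂·(T₃/T₂)^(γ/(γ−1)) = 1.920e+04 torr; V₃ = V₂·(T₂/T₃)^(1/(γ−1)) = 2.872 L.

P₃ ≈ 1.92e+04 torr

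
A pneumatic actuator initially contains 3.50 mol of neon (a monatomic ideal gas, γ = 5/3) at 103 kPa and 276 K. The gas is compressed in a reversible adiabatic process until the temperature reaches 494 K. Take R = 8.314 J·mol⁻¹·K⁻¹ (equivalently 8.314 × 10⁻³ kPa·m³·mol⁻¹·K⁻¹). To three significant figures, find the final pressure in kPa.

From PV = nRT: V₁ = nRT₁/P₁ = 0.07797 m³.
Adiabatic (γ = 5/3), T V^(γ−1) and P V^γ constant: P₂ = P₁·(T₂/T₁)^(γ/(γ−1)) = 441.5 kPa; V₂ = V₁·(T₁/T₂)^(1/(γ−1)) = 0.03256 m³.

P₂ ≈ 441 kPa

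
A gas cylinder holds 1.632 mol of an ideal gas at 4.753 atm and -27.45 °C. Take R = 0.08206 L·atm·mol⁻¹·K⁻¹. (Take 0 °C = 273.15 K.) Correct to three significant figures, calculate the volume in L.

V ≈ 6.92 L

Convert: T = 245.70 K.
PV = nRT ⇒ V = nRT/P = (1.632 × 0.08206 × 245.70) / 4.753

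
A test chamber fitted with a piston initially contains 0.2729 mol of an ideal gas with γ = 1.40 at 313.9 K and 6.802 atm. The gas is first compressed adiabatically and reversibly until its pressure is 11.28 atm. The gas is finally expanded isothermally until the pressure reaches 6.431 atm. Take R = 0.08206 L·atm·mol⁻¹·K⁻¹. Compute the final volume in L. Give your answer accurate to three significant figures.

From PV = nRT: V₁ = nRT₁/P₁ = 1.033 L.
Adiabatic (γ = 1.40), T V^(γ−1) and P V^γ constant: T₂ = T₁·(P₂/P₁)^((γ−1)/γ) = 362.7 K; V₂ = V₁·(P₁/P₂)^(1/γ) = 0.7201 L.
Isothermal, so P V is constant: T₃ = T₂; V₃ = V₂·(P₂/P₃) = 1.263 L.

V₃ ≈ 1.26 L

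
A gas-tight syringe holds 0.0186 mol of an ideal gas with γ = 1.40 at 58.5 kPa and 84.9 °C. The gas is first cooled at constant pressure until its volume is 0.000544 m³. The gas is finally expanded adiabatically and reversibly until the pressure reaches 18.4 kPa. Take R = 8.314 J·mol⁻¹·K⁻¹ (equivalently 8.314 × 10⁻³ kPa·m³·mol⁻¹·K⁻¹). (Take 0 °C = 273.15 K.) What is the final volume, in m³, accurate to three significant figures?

Convert: T₁ = 358.0 K.
From PV = nRT: V₁ = nRT₁/P₁ = 0.0009465 m³.
Isobaric, so V/T is constant: P₂ = P₁; T₂ = T₁·(V₂/V₁) = 205.8 K.
Reversible adiabatic, γ = 1.40: T₃ = T₂·(P₃/P₂)^((γ−1)/γ) = 147.9 K; V₃ = V₂·(P₂/P₃)^(1/γ) = 0.001243 m³.

V₃ ≈ 0.00124 m³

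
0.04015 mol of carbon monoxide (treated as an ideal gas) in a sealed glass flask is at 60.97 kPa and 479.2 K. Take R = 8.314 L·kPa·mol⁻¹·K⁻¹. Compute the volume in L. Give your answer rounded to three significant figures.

PV = nRT ⇒ V = nRT/P = (0.04015 × 8.314 × 479.2) / 60.97

V ≈ 2.62 L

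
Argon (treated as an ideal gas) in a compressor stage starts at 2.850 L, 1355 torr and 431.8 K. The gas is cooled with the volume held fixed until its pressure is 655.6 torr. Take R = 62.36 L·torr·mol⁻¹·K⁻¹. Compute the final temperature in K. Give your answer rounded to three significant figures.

V constant ⇒ P ∝ T: V₂ = V₁; T₂ = T₁·(P₂/P₁) = 208.9 K.

T₂ ≈ 209 K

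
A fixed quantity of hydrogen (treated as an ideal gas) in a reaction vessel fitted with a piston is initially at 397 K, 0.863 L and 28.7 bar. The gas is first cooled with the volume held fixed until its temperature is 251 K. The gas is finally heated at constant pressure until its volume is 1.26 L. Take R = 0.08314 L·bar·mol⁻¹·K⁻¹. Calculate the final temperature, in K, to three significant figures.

V constant ⇒ P ∝ T: V₂ = V₁; P₂ = P₁·(T₂/T₁) = 18.15 bar.
Isobaric, so V/T is constant: P₃ = P₂; T₃ = T₂·(V₃/V₂) = 366.5 K.

T₃ ≈ 366 K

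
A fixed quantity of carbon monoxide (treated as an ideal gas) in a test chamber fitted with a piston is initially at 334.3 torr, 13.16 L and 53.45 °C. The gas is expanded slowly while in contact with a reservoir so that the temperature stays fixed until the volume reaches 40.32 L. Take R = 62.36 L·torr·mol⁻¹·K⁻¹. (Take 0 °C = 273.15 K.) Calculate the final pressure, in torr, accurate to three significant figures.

Convert: T₁ = 326.6 K.
T constant ⇒ Boyle's law P V = const: T₂ = T₁; P₂ = P₁·(V₁/V₂) = 109.1 torr.

P₂ ≈ 109 torr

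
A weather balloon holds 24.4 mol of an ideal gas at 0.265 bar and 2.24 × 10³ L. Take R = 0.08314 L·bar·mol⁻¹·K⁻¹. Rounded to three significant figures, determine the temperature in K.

PV = nRT ⇒ T = PV/(nR) = (0.265 × 2.24e+03) / (24.4 × 0.08314)

T ≈ 293 K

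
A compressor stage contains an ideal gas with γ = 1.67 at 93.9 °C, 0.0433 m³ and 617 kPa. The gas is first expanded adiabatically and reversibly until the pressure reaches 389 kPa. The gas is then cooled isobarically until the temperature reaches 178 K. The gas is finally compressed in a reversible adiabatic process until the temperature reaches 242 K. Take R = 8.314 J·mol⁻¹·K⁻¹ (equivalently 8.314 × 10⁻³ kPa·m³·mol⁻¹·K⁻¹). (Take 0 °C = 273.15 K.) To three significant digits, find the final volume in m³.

V₄ ≈ 0.0211 m³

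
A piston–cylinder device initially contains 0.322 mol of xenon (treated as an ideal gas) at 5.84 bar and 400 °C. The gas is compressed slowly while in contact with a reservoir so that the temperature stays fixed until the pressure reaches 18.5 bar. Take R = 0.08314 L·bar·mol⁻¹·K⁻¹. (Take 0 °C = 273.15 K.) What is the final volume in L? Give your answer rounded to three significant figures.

V₂ ≈ 0.974 L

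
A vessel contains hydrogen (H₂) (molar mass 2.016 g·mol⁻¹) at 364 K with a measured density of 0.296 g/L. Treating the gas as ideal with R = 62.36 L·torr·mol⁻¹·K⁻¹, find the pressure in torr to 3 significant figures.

ρ = PM/(RT) ⇒ P = ρRT/M = (0.296 × 62.36 × 364.0) / 2.016

P ≈ 3.33e+03 torr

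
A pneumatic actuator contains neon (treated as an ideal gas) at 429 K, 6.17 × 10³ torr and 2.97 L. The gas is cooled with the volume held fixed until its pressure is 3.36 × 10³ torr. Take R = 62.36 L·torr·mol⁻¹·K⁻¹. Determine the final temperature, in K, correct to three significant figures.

V constant ⇒ P ∝ T: V₂ = V₁; T₂ = T₁·(P₂/P₁) = 233.6 K.

T₂ ≈ 234 K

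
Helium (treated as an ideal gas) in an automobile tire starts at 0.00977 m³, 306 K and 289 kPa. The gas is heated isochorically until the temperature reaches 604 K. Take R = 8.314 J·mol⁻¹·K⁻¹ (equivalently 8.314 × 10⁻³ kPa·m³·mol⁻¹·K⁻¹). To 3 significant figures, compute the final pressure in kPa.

P₂ ≈ 570 kPa

Isochoric, so P/T is constant: V₂ = V₁; P₂ = P₁·(T₂/T₁) = 570.4 kPa.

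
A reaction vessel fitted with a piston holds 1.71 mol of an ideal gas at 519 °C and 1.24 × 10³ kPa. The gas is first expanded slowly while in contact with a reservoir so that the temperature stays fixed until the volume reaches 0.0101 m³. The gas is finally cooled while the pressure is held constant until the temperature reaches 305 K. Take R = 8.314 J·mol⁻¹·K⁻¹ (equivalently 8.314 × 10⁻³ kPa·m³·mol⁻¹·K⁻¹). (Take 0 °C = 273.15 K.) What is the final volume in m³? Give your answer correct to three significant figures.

V₃ ≈ 0.00389 m³

Convert: T₁ = 792.1 K.
From PV = nRT: V₁ = nRT₁/P₁ = 0.009082 m³.
T constant ⇒ Boyle's law P V = const: T₂ = T₁; P₂ = P₁·(V₁/V₂) = 1115 kPa.
Isobaric, so V/T is constant: P₃ = P₂; V₃ = V₂·(T₃/T₂) = 0.003889 m³.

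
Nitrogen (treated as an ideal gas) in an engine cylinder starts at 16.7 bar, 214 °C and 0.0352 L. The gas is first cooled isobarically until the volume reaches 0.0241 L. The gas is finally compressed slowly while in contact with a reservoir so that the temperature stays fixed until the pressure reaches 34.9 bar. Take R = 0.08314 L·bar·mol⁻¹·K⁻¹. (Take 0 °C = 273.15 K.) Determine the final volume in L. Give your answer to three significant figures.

V₃ ≈ 0.0115 L

Convert: T₁ = 487.1 K.
P constant ⇒ V ∝ T: P₂ = P₁; T₂ = T₁·(V₂/V₁) = 333.5 K.
Isothermal, so P V is constant: T₃ = T₂; V₃ = V₂·(P₂/P₃) = 0.01153 L.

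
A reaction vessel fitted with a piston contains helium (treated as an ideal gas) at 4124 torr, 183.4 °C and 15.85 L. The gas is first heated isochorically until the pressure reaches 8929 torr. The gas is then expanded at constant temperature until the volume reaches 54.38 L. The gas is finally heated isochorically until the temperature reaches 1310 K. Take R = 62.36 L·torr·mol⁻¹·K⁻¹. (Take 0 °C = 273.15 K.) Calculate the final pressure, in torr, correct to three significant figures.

Convert: T₁ = 456.5 K.
Isochoric, so P/T is constant: V₂ = V₁; T₂ = T₁·(P₂/P₁) = 988.5 K.
Isothermal, so P V is constant: T₃ = T₂; P₃ = P₂·(V₂/V₃) = 2603 torr.
Isochoric, so P/T is constant: V₄ = V₃; P₄ = P₃·(T₄/T₃) = 3449 torr.

P₄ ≈ 3.45e+03 torr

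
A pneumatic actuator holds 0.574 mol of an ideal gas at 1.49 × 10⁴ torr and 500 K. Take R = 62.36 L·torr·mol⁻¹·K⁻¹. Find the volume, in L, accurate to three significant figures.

V ≈ 1.20 L

PV = nRT ⇒ V = nRT/P = (0.574 × 62.36 × 500) / 1.49e+04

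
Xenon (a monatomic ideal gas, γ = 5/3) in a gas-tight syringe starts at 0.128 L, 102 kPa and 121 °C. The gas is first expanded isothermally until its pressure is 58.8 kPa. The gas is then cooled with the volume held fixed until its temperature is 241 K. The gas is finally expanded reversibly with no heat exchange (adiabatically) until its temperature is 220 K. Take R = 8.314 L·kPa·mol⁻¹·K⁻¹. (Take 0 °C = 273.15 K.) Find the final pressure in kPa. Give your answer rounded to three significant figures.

P₄ ≈ 28.6 kPa

Convert: T₁ = 394.1 K.
Isothermal, so P V is constant: T₂ = T₁; V₂ = V₁·(P₁/P₂) = 0.2220 L.
V constant ⇒ P ∝ T: V₃ = V₂; P₃ = P₂·(T₃/T₂) = 35.95 kPa.
Adiabatic (γ = 5/3), T V^(γ−1) and P V^γ constant: P₄ = P₃·(T₄/T₃)^(γ/(γ−1)) = 28.63 kPa; V₄ = V₃·(T₃/T₄)^(1/(γ−1)) = 0.2546 L.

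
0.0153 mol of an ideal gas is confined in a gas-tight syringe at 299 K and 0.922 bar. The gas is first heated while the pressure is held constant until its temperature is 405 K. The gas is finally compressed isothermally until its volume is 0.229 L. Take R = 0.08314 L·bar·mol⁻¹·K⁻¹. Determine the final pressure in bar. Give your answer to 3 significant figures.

P₃ ≈ 2.25 bar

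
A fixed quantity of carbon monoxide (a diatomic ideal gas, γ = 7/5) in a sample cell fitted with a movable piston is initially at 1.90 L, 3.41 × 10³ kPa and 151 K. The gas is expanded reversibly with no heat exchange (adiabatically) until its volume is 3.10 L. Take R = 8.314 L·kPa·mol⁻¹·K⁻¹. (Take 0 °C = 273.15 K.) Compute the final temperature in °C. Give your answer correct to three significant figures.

Reversible adiabatic, γ = 7/5: T₂ = T₁·(V₁/V₂)^(γ−1) = 124.1 K; P₂ = P₁·(V₁/V₂)^γ = 1718 kPa.

T₂ ≈ -149 °C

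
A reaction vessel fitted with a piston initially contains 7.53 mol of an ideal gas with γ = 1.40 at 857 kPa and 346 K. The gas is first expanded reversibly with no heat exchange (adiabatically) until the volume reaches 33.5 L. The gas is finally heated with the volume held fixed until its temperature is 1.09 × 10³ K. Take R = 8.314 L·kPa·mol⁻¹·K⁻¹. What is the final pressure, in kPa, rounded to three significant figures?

From PV = nRT: V₁ = nRT₁/P₁ = 25.28 L.
Reversible adiabatic, γ = 1.40: T₂ = T₁·(V₁/V₂)^(γ−1) = 309.1 K; P₂ = P₁·(V₁/V₂)^γ = 577.7 kPa.
V constant ⇒ P ∝ T: V₃ = V₂; P₃ = P₂·(T₃/T₂) = 2037 kPa.

P₃ ≈ 2.04e+03 kPa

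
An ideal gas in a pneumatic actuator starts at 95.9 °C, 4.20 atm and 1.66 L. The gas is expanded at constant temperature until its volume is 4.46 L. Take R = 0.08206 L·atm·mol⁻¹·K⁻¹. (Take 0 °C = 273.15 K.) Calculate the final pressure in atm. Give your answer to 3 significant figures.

P₂ ≈ 1.56 atm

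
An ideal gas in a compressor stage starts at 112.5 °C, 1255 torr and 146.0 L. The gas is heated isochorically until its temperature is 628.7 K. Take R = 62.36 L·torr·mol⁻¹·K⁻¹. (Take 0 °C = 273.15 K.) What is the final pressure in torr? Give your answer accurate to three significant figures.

Convert: T₁ = 385.6 K.
Isochoric, so P/T is constant: V₂ = V₁; P₂ = P₁·(T₂/T₁) = 2046 torr.

P₂ ≈ 2.05e+03 torr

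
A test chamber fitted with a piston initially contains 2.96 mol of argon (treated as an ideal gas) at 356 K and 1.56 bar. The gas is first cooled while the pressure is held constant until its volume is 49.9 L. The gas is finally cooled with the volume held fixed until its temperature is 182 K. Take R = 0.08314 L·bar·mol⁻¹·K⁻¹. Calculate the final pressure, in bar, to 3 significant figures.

From PV = nRT: V₁ = nRT₁/P₁ = 56.16 L.
P constant ⇒ V ∝ T: P₂ = P₁; T₂ = T₁·(V₂/V₁) = 316.3 K.
V constant ⇒ P ∝ T: V₃ = V₂; P₃ = P₂·(T₃/T₂) = 0.8976 bar.

P₃ ≈ 0.898 bar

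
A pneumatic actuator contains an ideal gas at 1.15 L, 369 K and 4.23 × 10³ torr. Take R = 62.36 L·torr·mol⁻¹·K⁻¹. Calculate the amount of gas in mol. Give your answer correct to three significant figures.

n ≈ 0.211 mol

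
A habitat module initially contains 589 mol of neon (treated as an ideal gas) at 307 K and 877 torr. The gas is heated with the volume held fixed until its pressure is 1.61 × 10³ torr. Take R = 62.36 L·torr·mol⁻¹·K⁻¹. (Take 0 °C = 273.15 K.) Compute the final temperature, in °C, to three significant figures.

T₂ ≈ 290 °C

From PV = nRT: V₁ = nRT₁/P₁ = 1.286e+04 L.
V constant ⇒ P ∝ T: V₂ = V₁; T₂ = T₁·(P₂/P₁) = 563.6 K.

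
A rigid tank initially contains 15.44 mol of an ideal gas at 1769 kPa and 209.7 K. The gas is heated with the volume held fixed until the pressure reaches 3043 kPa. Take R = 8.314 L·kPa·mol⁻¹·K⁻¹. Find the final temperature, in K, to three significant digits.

From PV = nRT: V₁ = nRT₁/P₁ = 15.22 L.
Isochoric, so P/T is constant: V₂ = V₁; T₂ = T₁·(P₂/P₁) = 360.7 K.

T₂ ≈ 361 K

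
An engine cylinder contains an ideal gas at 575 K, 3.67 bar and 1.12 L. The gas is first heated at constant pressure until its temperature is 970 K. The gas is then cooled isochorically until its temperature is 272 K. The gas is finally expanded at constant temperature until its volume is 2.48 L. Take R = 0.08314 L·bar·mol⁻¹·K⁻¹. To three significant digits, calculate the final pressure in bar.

P₄ ≈ 0.784 bar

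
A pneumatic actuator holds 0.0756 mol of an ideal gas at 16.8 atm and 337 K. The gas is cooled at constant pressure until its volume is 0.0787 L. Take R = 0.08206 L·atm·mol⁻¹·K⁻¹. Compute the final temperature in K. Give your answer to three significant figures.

From PV = nRT: V₁ = nRT₁/P₁ = 0.1244 L.
P constant ⇒ V ∝ T: P₂ = P₁; T₂ = T₁·(V₂/V₁) = 213.1 K.

T₂ ≈ 213 K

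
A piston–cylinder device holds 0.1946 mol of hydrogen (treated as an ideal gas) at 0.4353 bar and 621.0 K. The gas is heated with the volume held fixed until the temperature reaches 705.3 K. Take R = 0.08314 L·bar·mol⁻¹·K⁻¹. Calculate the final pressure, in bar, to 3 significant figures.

From PV = nRT: V₁ = nRT₁/P₁ = 23.08 L.
Isochoric, so P/T is constant: V₂ = V₁; P₂ = P₁·(T₂/T₁) = 0.4944 bar.

P₂ ≈ 0.494 bar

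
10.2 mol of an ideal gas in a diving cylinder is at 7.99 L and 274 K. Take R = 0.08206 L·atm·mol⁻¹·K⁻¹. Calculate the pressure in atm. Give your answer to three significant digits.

P ≈ 28.7 atm

PV = nRT ⇒ P = nRT/V = (10.2 × 0.08206 × 274) / 7.99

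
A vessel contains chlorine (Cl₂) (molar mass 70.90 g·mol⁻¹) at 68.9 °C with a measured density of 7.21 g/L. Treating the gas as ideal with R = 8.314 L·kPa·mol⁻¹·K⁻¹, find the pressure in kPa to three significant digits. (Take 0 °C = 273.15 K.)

P ≈ 289 kPa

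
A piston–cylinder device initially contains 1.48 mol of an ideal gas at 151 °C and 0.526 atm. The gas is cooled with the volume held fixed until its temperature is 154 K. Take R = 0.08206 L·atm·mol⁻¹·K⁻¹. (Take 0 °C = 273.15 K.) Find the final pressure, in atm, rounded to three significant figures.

P₂ ≈ 0.191 atm

Convert: T₁ = 424.1 K.
From PV = nRT: V₁ = nRT₁/P₁ = 97.93 L.
V constant ⇒ P ∝ T: V₂ = V₁; P₂ = P₁·(T₂/T₁) = 0.1910 atm.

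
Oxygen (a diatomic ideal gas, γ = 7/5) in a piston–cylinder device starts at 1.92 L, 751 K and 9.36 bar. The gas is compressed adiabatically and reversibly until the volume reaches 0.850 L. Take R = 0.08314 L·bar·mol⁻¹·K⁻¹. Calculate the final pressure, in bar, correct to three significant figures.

Adiabatic (γ = 7/5), T V^(γ−1) and P V^γ constant: T₂ = T₁·(V₁/V₂)^(γ−1) = 1040 K; P₂ = P₁·(V₁/V₂)^γ = 29.29 bar.

P₂ ≈ 29.3 bar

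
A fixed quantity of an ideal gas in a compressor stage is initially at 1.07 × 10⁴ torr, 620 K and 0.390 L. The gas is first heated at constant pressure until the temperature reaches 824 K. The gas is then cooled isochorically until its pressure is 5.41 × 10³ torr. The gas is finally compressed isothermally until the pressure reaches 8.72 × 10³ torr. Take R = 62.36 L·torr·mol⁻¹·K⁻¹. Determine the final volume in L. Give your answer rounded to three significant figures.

V₄ ≈ 0.322 L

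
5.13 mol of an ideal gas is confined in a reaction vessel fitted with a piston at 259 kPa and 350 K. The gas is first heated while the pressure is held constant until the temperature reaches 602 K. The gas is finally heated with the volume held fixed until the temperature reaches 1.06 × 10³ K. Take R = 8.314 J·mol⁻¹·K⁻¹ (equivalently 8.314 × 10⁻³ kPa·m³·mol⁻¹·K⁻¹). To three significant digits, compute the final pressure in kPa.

P₃ ≈ 456 kPa

From PV = nRT: V₁ = nRT₁/P₁ = 0.05764 m³.
Isobaric, so V/T is constant: P₂ = P₁; V₂ = V₁·(T₂/T₁) = 0.09913 m³.
V constant ⇒ P ∝ T: V₃ = V₂; P₃ = P₂·(T₃/T₂) = 456.0 kPa.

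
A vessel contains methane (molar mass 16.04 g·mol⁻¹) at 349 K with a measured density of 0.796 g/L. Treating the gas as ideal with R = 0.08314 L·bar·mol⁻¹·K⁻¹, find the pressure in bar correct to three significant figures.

P ≈ 1.44 bar

ρ = PM/(RT) ⇒ P = ρRT/M = (0.796 × 0.08314 × 349.0) / 16.04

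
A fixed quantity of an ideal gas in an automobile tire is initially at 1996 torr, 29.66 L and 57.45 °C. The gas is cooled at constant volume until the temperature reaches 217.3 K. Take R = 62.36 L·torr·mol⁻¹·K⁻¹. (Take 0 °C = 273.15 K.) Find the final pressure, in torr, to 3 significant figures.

P₂ ≈ 1.31e+03 torr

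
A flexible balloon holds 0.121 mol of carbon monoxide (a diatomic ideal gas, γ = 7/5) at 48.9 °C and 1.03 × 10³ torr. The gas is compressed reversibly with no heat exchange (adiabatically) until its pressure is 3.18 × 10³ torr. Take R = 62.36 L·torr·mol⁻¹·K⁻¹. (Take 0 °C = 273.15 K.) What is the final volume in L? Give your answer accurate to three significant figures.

V₂ ≈ 1.05 L

Convert: T₁ = 322.0 K.
From PV = nRT: V₁ = nRT₁/P₁ = 2.359 L.
Reversible adiabatic, γ = 7/5: T₂ = T₁·(P₂/P₁)^((γ−1)/γ) = 444.4 K; V₂ = V₁·(P₁/P₂)^(1/γ) = 1.055 L.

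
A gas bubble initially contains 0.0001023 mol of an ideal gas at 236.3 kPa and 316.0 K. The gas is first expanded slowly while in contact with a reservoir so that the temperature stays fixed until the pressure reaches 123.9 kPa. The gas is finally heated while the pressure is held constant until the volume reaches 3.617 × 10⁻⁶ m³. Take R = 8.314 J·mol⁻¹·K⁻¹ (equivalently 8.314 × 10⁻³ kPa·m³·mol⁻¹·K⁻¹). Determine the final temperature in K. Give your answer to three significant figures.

T₃ ≈ 527 K

From PV = nRT: V₁ = nRT₁/P₁ = 1.137e-06 m³.
Isothermal, so P V is constant: T₂ = T₁; V₂ = V₁·(P₁/P₂) = 2.169e-06 m³.
P constant ⇒ V ∝ T: P₃ = P₂; T₃ = T₂·(V₃/V₂) = 526.9 K.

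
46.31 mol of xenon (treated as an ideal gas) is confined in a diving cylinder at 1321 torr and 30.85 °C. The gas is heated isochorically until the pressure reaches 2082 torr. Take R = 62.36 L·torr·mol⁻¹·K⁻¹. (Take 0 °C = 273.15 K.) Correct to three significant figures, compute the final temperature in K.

Convert: T₁ = 304.0 K.
From PV = nRT: V₁ = nRT₁/P₁ = 664.6 L.
V constant ⇒ P ∝ T: V₂ = V₁; T₂ = T₁·(P₂/P₁) = 479.1 K.

T₂ ≈ 479 K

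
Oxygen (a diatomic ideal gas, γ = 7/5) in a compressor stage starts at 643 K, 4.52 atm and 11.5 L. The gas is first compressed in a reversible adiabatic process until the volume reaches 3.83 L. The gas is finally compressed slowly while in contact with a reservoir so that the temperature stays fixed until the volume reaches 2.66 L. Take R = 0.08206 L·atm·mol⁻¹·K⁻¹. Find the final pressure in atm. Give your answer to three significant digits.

Reversible adiabatic, γ = 7/5: T₂ = T₁·(V₁/V₂)^(γ−1) = 998.2 K; P₂ = P₁·(V₁/V₂)^γ = 21.07 atm.
Isothermal, so P V is constant: T₃ = T₂; P₃ = P₂·(V₂/V₃) = 30.34 atm.

P₃ ≈ 30.3 atm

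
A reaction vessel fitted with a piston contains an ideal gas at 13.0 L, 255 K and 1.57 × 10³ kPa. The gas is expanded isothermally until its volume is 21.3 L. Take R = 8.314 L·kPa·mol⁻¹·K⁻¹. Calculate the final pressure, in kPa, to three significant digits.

P₂ ≈ 958 kPa

T constant ⇒ Boyle's law P V = const: T₂ = T₁; P₂ = P₁·(V₁/V₂) = 958.2 kPa.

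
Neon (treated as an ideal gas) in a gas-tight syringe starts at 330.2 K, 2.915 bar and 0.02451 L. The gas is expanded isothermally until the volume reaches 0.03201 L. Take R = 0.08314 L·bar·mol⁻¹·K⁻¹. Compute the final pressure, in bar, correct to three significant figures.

Isothermal, so P V is constant: T₂ = T₁; P₂ = P₁·(V₁/V₂) = 2.232 bar.

P₂ ≈ 2.23 bar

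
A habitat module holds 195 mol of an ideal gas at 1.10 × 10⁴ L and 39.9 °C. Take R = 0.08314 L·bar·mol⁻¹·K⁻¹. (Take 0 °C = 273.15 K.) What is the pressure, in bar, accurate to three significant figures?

Convert: T = 313.05 K.
PV = nRT ⇒ P = nRT/V = (195 × 0.08314 × 313.05) / 1.10e+04

P ≈ 0.461 bar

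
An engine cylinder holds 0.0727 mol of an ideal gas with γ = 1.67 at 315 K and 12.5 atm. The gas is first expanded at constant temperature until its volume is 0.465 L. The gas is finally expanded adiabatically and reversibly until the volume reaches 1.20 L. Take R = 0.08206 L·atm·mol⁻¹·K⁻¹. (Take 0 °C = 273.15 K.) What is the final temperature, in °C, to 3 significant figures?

T₃ ≈ -106 °C

From PV = nRT: V₁ = nRT₁/P₁ = 0.1503 L.
Isothermal, so P V is constant: T₂ = T₁; P₂ = P₁·(V₁/V₂) = 4.041 atm.
Reversible adiabatic, γ = 1.67: T₃ = T₂·(V₂/V₃)^(γ−1) = 166.9 K; P₃ = P₂·(V₂/V₃)^γ = 0.8297 atm.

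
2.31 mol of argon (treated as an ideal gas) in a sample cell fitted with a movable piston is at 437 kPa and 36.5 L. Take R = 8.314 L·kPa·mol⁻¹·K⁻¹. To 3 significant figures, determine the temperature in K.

T ≈ 831 K

PV = nRT ⇒ T = PV/(nR) = (437 × 36.5) / (2.31 × 8.314)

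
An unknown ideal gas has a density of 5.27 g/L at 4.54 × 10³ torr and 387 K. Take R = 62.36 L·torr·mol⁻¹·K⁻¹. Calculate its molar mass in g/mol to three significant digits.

ρ = PM/(RT) ⇒ M = ρRT/P = (5.27 × 62.36 × 387.0) / 4.54e+03

M ≈ 28.0 g/mol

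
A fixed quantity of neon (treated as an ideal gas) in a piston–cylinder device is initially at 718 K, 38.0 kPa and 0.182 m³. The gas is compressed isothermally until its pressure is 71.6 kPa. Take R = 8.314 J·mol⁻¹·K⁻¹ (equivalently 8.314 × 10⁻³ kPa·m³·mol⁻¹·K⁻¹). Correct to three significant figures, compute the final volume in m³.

Isothermal, so P V is constant: T₂ = T₁; V₂ = V₁·(P₁/P₂) = 0.09659 m³.

V₂ ≈ 0.0966 m³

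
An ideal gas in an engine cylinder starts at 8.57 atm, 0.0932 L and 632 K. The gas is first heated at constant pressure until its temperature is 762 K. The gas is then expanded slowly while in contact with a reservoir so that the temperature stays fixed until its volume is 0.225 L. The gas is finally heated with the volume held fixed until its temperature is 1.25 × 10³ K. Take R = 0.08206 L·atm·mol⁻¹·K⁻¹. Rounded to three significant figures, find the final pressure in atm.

P₄ ≈ 7.02 atm

P constant ⇒ V ∝ T: P₂ = P₁; V₂ = V₁·(T₂/T₁) = 0.1124 L.
T constant ⇒ Boyle's law P V = const: T₃ = T₂; P₃ = P₂·(V₂/V₃) = 4.280 atm.
Isochoric, so P/T is constant: V₄ = V₃; P₄ = P₃·(T₄/T₃) = 7.021 atm.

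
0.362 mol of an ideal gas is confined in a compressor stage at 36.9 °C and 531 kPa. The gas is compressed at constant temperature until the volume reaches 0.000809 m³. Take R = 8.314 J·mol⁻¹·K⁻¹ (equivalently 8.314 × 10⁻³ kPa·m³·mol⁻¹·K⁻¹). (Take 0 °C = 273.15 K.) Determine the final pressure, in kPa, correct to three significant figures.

Convert: T₁ = 310.0 K.
From PV = nRT: V₁ = nRT₁/P₁ = 0.001757 m³.
Isothermal, so P V is constant: T₂ = T₁; P₂ = P₁·(V₁/V₂) = 1153 kPa.

P₂ ≈ 1.15e+03 kPa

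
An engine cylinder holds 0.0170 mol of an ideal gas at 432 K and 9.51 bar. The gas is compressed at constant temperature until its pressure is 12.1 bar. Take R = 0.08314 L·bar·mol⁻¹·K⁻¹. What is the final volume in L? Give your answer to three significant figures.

V₂ ≈ 0.0505 L

From PV = nRT: V₁ = nRT₁/P₁ = 0.06420 L.
Isothermal, so P V is constant: T₂ = T₁; V₂ = V₁·(P₁/P₂) = 0.05046 L.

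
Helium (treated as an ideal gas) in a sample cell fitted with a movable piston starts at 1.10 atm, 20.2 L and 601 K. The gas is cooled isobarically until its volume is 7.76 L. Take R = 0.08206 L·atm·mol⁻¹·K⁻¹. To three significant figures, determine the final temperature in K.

T₂ ≈ 231 K

Isobaric, so V/T is constant: P₂ = P₁; T₂ = T₁·(V₂/V₁) = 230.9 K.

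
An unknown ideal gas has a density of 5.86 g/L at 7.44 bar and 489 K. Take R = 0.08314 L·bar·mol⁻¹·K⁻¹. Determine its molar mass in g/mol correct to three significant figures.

M ≈ 32.0 g/mol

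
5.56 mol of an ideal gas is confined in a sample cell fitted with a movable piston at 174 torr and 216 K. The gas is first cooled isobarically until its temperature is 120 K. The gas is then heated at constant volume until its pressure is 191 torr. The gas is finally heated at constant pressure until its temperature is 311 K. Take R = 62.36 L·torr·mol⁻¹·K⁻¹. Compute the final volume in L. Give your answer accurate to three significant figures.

From PV = nRT: V₁ = nRT₁/P₁ = 430.4 L.
Isobaric, so V/T is constant: P₂ = P₁; V₂ = V₁·(T₂/T₁) = 239.1 L.
V constant ⇒ P ∝ T: V₃ = V₂; T₃ = T₂·(P₃/P₂) = 131.7 K.
P constant ⇒ V ∝ T: P₄ = P₃; V₄ = V₃·(T₄/T₃) = 564.6 L.

V₄ ≈ 565 L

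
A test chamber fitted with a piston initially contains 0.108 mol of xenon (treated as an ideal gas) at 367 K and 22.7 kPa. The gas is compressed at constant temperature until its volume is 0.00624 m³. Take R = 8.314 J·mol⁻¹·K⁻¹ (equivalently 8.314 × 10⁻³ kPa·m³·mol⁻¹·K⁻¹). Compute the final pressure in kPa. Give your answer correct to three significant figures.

From PV = nRT: V₁ = nRT₁/P₁ = 0.01452 m³.
Isothermal, so P V is constant: T₂ = T₁; P₂ = P₁·(V₁/V₂) = 52.81 kPa.

P₂ ≈ 52.8 kPa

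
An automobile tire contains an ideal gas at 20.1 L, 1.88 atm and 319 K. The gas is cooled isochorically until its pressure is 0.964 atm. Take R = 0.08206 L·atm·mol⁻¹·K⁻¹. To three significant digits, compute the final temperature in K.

T₂ ≈ 164 K

Isochoric, so P/T is constant: V₂ = V₁; T₂ = T₁·(P₂/P₁) = 163.6 K.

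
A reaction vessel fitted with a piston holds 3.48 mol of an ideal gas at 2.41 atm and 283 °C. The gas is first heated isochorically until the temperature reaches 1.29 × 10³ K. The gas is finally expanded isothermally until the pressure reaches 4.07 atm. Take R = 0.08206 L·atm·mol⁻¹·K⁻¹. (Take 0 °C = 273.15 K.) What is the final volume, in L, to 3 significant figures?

Convert: T₁ = 556.1 K.
From PV = nRT: V₁ = nRT₁/P₁ = 65.90 L.
V constant ⇒ P ∝ T: V₂ = V₁; P₂ = P₁·(T₂/T₁) = 5.590 atm.
T constant ⇒ Boyle's law P V = const: T₃ = T₂; V₃ = V₂·(P₂/P₃) = 90.51 L.

V₃ ≈ 90.5 L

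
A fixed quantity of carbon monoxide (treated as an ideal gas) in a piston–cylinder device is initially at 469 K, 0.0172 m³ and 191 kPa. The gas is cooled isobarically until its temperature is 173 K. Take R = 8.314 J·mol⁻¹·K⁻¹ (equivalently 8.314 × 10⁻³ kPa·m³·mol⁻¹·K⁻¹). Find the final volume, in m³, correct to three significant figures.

V₂ ≈ 0.00634 m³

P constant ⇒ V ∝ T: P₂ = P₁; V₂ = V₁·(T₂/T₁) = 0.006345 m³.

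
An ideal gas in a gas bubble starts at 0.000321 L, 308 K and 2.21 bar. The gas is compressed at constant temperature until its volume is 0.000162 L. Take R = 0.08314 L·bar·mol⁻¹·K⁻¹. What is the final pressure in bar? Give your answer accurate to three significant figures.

P₂ ≈ 4.38 bar

T constant ⇒ Boyle's law P V = const: T₂ = T₁; P₂ = P₁·(V₁/V₂) = 4.379 bar.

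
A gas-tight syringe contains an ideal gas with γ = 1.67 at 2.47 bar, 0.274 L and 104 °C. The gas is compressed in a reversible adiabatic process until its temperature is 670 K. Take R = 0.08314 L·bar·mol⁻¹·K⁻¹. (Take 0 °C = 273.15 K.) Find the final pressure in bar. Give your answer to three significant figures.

Convert: T₁ = 377.1 K.
Adiabatic (γ = 1.67), T V^(γ−1) and P V^γ constant: P₂ = P₁·(T₂/T₁)^(γ/(γ−1)) = 10.35 bar; V₂ = V₁·(T₁/T₂)^(1/(γ−1)) = 0.1162 L.

P₂ ≈ 10.3 bar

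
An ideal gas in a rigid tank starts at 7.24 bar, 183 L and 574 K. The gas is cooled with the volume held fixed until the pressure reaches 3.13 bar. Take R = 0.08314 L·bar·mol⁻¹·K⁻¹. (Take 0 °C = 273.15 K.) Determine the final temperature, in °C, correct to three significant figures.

V constant ⇒ P ∝ T: V₂ = V₁; T₂ = T₁·(P₂/P₁) = 248.2 K.

T₂ ≈ -25.0 °C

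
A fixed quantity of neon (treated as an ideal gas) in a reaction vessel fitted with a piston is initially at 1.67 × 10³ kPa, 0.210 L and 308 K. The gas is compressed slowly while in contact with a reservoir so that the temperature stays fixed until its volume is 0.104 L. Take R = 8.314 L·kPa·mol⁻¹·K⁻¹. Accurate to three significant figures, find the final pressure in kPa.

P₂ ≈ 3.37e+03 kPa

Isothermal, so P V is constant: T₂ = T₁; P₂ = P₁·(V₁/V₂) = 3372 kPa.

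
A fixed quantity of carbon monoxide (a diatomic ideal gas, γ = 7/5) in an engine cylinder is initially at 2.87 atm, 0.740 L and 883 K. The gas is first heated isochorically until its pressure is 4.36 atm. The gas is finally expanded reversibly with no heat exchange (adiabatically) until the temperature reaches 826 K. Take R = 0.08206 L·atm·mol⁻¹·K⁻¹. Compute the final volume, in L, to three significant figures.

V₃ ≈ 2.49 L

V constant ⇒ P ∝ T: V₂ = V₁; T₂ = T₁·(P₂/P₁) = 1341 K.
Adiabatic (γ = 7/5), T V^(γ−1) and P V^γ constant: P₃ = P₂·(T₃/T₂)^(γ/(γ−1)) = 0.7988 atm; V₃ = V₂·(T₂/T₃)^(1/(γ−1)) = 2.487 L.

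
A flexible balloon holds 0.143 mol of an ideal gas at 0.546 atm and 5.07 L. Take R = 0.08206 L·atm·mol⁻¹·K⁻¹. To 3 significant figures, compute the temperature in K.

T ≈ 236 K

PV = nRT ⇒ T = PV/(nR) = (0.546 × 5.07) / (0.143 × 0.08206)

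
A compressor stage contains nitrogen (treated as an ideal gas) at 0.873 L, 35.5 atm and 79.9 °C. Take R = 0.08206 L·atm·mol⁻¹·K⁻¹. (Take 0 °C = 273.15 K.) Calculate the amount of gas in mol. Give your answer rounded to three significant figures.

Convert: T = 353.05 K.
PV = nRT ⇒ n = PV/(RT) = (35.5 × 0.873) / (0.08206 × 353.05)

n ≈ 1.07 mol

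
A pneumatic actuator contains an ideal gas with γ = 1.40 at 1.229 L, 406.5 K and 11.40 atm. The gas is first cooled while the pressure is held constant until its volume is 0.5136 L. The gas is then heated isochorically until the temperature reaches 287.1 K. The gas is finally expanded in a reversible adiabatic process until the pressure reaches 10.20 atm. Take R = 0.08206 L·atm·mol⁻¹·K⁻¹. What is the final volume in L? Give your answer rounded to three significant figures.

P constant ⇒ V ∝ T: P₂ = P₁; T₂ = T₁·(V₂/V₁) = 169.9 K.
Isochoric, so P/T is constant: V₃ = V₂; P₃ = P₂·(T₃/T₂) = 19.27 atm.
Reversible adiabatic, γ = 1.40: T₄ = T₃·(P₄/P₃)^((γ−1)/γ) = 239.4 K; V₄ = V₃·(P₃/P₄)^(1/γ) = 0.8089 L.

V₄ ≈ 0.809 L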